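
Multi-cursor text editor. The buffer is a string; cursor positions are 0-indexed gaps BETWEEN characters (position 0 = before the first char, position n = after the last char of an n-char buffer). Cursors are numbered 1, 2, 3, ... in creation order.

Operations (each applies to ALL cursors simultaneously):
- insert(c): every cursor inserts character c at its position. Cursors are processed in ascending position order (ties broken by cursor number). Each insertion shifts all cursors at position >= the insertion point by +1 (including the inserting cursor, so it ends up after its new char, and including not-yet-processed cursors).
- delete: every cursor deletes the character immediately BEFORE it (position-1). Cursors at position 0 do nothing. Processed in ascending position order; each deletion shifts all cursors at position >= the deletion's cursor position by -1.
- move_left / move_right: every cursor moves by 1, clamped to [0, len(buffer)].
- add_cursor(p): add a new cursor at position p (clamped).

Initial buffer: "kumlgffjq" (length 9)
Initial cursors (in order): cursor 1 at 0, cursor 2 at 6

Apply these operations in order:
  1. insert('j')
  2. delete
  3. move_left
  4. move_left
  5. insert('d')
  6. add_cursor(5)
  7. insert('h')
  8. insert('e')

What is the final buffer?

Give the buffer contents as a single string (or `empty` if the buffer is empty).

Answer: dhekumlhedhegffjq

Derivation:
After op 1 (insert('j')): buffer="jkumlgfjfjq" (len 11), cursors c1@1 c2@8, authorship 1......2...
After op 2 (delete): buffer="kumlgffjq" (len 9), cursors c1@0 c2@6, authorship .........
After op 3 (move_left): buffer="kumlgffjq" (len 9), cursors c1@0 c2@5, authorship .........
After op 4 (move_left): buffer="kumlgffjq" (len 9), cursors c1@0 c2@4, authorship .........
After op 5 (insert('d')): buffer="dkumldgffjq" (len 11), cursors c1@1 c2@6, authorship 1....2.....
After op 6 (add_cursor(5)): buffer="dkumldgffjq" (len 11), cursors c1@1 c3@5 c2@6, authorship 1....2.....
After op 7 (insert('h')): buffer="dhkumlhdhgffjq" (len 14), cursors c1@2 c3@7 c2@9, authorship 11....322.....
After op 8 (insert('e')): buffer="dhekumlhedhegffjq" (len 17), cursors c1@3 c3@9 c2@12, authorship 111....33222.....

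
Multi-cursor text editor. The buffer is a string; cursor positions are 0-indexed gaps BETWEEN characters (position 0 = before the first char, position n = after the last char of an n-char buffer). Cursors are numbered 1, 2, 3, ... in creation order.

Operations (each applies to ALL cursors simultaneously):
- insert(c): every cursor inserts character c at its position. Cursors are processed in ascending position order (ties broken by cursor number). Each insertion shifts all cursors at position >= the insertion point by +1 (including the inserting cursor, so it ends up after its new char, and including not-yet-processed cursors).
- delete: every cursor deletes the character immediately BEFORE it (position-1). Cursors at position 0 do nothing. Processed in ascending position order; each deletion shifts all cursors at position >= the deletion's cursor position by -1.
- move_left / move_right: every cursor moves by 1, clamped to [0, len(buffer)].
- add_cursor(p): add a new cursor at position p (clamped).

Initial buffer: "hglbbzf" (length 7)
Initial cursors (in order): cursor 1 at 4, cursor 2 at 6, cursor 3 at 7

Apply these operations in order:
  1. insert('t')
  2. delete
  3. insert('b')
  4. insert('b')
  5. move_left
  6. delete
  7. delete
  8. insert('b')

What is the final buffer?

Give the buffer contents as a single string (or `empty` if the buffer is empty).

Answer: hglbbbbbbb

Derivation:
After op 1 (insert('t')): buffer="hglbtbztft" (len 10), cursors c1@5 c2@8 c3@10, authorship ....1..2.3
After op 2 (delete): buffer="hglbbzf" (len 7), cursors c1@4 c2@6 c3@7, authorship .......
After op 3 (insert('b')): buffer="hglbbbzbfb" (len 10), cursors c1@5 c2@8 c3@10, authorship ....1..2.3
After op 4 (insert('b')): buffer="hglbbbbzbbfbb" (len 13), cursors c1@6 c2@10 c3@13, authorship ....11..22.33
After op 5 (move_left): buffer="hglbbbbzbbfbb" (len 13), cursors c1@5 c2@9 c3@12, authorship ....11..22.33
After op 6 (delete): buffer="hglbbbzbfb" (len 10), cursors c1@4 c2@7 c3@9, authorship ....1..2.3
After op 7 (delete): buffer="hglbbbb" (len 7), cursors c1@3 c2@5 c3@6, authorship ...1.23
After op 8 (insert('b')): buffer="hglbbbbbbb" (len 10), cursors c1@4 c2@7 c3@9, authorship ...11.2233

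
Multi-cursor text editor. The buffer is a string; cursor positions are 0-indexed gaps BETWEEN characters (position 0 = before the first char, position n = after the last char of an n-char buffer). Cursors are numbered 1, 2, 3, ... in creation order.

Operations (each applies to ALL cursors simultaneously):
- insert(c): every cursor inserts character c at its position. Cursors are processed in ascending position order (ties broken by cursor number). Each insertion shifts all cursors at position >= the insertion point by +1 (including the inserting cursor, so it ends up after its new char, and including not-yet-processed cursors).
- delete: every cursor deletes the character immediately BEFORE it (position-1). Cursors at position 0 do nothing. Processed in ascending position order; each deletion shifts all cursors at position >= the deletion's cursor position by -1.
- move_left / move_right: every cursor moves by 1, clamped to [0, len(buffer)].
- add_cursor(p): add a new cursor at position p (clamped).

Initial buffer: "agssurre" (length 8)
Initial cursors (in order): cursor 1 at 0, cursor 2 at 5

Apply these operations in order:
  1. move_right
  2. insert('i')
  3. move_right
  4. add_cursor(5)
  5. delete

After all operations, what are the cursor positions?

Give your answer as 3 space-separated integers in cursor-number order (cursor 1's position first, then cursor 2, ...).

After op 1 (move_right): buffer="agssurre" (len 8), cursors c1@1 c2@6, authorship ........
After op 2 (insert('i')): buffer="aigssurire" (len 10), cursors c1@2 c2@8, authorship .1.....2..
After op 3 (move_right): buffer="aigssurire" (len 10), cursors c1@3 c2@9, authorship .1.....2..
After op 4 (add_cursor(5)): buffer="aigssurire" (len 10), cursors c1@3 c3@5 c2@9, authorship .1.....2..
After op 5 (delete): buffer="aisurie" (len 7), cursors c1@2 c3@3 c2@6, authorship .1...2.

Answer: 2 6 3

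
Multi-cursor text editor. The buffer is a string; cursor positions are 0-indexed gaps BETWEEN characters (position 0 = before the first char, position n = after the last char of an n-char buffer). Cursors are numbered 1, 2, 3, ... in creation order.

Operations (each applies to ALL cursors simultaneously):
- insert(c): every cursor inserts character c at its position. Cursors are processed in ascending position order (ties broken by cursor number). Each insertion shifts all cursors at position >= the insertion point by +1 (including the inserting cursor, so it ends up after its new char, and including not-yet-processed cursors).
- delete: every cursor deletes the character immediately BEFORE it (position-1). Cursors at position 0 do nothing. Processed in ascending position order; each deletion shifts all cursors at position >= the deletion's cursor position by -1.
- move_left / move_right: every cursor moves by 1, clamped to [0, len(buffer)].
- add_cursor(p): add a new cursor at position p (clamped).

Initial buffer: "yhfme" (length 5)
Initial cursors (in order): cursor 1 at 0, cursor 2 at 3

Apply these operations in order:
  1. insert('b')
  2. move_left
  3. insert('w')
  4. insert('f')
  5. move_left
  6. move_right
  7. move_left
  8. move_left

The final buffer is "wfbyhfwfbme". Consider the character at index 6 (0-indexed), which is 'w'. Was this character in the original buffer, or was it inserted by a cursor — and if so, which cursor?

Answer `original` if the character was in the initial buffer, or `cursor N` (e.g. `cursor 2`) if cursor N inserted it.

After op 1 (insert('b')): buffer="byhfbme" (len 7), cursors c1@1 c2@5, authorship 1...2..
After op 2 (move_left): buffer="byhfbme" (len 7), cursors c1@0 c2@4, authorship 1...2..
After op 3 (insert('w')): buffer="wbyhfwbme" (len 9), cursors c1@1 c2@6, authorship 11...22..
After op 4 (insert('f')): buffer="wfbyhfwfbme" (len 11), cursors c1@2 c2@8, authorship 111...222..
After op 5 (move_left): buffer="wfbyhfwfbme" (len 11), cursors c1@1 c2@7, authorship 111...222..
After op 6 (move_right): buffer="wfbyhfwfbme" (len 11), cursors c1@2 c2@8, authorship 111...222..
After op 7 (move_left): buffer="wfbyhfwfbme" (len 11), cursors c1@1 c2@7, authorship 111...222..
After op 8 (move_left): buffer="wfbyhfwfbme" (len 11), cursors c1@0 c2@6, authorship 111...222..
Authorship (.=original, N=cursor N): 1 1 1 . . . 2 2 2 . .
Index 6: author = 2

Answer: cursor 2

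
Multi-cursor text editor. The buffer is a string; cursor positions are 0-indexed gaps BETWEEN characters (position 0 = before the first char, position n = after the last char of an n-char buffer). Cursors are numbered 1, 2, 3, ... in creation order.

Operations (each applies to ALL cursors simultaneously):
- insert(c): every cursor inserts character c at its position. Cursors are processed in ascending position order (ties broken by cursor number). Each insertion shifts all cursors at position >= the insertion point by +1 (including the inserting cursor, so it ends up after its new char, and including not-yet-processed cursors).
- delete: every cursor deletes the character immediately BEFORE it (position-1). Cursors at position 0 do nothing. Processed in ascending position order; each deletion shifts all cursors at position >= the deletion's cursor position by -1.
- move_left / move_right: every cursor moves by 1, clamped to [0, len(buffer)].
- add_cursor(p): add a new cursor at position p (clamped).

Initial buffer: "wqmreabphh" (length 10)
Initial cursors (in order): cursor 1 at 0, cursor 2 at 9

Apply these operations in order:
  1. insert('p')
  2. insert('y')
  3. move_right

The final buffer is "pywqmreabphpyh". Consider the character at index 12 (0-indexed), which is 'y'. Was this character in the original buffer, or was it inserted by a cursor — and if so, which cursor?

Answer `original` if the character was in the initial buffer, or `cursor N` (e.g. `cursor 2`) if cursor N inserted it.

After op 1 (insert('p')): buffer="pwqmreabphph" (len 12), cursors c1@1 c2@11, authorship 1.........2.
After op 2 (insert('y')): buffer="pywqmreabphpyh" (len 14), cursors c1@2 c2@13, authorship 11.........22.
After op 3 (move_right): buffer="pywqmreabphpyh" (len 14), cursors c1@3 c2@14, authorship 11.........22.
Authorship (.=original, N=cursor N): 1 1 . . . . . . . . . 2 2 .
Index 12: author = 2

Answer: cursor 2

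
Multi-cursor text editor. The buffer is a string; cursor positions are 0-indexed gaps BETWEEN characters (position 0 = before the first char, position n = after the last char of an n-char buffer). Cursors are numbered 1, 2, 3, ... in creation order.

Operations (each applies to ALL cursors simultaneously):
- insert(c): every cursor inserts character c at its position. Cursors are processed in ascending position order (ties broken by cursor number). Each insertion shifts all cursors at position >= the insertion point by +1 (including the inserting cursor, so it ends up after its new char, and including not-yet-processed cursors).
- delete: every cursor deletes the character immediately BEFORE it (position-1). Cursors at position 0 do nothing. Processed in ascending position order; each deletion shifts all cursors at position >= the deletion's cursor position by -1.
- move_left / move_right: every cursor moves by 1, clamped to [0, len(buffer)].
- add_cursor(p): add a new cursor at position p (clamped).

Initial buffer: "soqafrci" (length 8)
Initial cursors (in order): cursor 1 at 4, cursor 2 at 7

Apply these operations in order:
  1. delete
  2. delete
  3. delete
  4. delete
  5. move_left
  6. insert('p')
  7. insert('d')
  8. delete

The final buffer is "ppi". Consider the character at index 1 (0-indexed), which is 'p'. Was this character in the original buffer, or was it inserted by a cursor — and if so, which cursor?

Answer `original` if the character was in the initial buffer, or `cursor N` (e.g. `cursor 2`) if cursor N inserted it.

Answer: cursor 2

Derivation:
After op 1 (delete): buffer="soqfri" (len 6), cursors c1@3 c2@5, authorship ......
After op 2 (delete): buffer="sofi" (len 4), cursors c1@2 c2@3, authorship ....
After op 3 (delete): buffer="si" (len 2), cursors c1@1 c2@1, authorship ..
After op 4 (delete): buffer="i" (len 1), cursors c1@0 c2@0, authorship .
After op 5 (move_left): buffer="i" (len 1), cursors c1@0 c2@0, authorship .
After op 6 (insert('p')): buffer="ppi" (len 3), cursors c1@2 c2@2, authorship 12.
After op 7 (insert('d')): buffer="ppddi" (len 5), cursors c1@4 c2@4, authorship 1212.
After op 8 (delete): buffer="ppi" (len 3), cursors c1@2 c2@2, authorship 12.
Authorship (.=original, N=cursor N): 1 2 .
Index 1: author = 2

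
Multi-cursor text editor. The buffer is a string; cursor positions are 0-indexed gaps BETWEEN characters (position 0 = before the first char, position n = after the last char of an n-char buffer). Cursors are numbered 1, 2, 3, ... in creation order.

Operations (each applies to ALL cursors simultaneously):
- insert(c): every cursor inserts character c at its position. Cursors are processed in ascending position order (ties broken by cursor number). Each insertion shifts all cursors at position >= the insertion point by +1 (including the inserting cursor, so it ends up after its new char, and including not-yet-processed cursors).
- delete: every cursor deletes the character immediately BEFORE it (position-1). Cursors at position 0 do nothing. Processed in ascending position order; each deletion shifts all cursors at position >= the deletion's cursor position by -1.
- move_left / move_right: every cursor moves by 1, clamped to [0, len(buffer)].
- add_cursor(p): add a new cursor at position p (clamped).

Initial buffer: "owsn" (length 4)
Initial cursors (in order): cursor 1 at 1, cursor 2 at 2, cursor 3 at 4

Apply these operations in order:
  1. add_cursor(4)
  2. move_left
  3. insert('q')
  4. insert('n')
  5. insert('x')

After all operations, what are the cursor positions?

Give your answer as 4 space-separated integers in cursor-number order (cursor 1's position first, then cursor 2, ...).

After op 1 (add_cursor(4)): buffer="owsn" (len 4), cursors c1@1 c2@2 c3@4 c4@4, authorship ....
After op 2 (move_left): buffer="owsn" (len 4), cursors c1@0 c2@1 c3@3 c4@3, authorship ....
After op 3 (insert('q')): buffer="qoqwsqqn" (len 8), cursors c1@1 c2@3 c3@7 c4@7, authorship 1.2..34.
After op 4 (insert('n')): buffer="qnoqnwsqqnnn" (len 12), cursors c1@2 c2@5 c3@11 c4@11, authorship 11.22..3434.
After op 5 (insert('x')): buffer="qnxoqnxwsqqnnxxn" (len 16), cursors c1@3 c2@7 c3@15 c4@15, authorship 111.222..343434.

Answer: 3 7 15 15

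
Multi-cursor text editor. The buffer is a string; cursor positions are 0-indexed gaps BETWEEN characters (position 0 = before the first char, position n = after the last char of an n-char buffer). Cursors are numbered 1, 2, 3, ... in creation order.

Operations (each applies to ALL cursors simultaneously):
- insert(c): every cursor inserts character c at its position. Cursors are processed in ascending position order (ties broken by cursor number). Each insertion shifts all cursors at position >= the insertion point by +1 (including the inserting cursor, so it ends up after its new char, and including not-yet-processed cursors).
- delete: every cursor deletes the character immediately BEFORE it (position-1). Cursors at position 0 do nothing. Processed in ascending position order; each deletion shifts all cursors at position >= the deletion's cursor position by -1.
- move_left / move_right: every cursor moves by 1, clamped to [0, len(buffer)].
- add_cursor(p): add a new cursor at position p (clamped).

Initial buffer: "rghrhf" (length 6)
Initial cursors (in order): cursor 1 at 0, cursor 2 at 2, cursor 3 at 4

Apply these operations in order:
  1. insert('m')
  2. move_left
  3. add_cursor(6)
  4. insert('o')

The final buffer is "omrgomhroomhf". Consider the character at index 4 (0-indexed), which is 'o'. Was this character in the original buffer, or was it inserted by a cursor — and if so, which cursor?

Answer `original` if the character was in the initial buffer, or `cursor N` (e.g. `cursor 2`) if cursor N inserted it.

After op 1 (insert('m')): buffer="mrgmhrmhf" (len 9), cursors c1@1 c2@4 c3@7, authorship 1..2..3..
After op 2 (move_left): buffer="mrgmhrmhf" (len 9), cursors c1@0 c2@3 c3@6, authorship 1..2..3..
After op 3 (add_cursor(6)): buffer="mrgmhrmhf" (len 9), cursors c1@0 c2@3 c3@6 c4@6, authorship 1..2..3..
After op 4 (insert('o')): buffer="omrgomhroomhf" (len 13), cursors c1@1 c2@5 c3@10 c4@10, authorship 11..22..343..
Authorship (.=original, N=cursor N): 1 1 . . 2 2 . . 3 4 3 . .
Index 4: author = 2

Answer: cursor 2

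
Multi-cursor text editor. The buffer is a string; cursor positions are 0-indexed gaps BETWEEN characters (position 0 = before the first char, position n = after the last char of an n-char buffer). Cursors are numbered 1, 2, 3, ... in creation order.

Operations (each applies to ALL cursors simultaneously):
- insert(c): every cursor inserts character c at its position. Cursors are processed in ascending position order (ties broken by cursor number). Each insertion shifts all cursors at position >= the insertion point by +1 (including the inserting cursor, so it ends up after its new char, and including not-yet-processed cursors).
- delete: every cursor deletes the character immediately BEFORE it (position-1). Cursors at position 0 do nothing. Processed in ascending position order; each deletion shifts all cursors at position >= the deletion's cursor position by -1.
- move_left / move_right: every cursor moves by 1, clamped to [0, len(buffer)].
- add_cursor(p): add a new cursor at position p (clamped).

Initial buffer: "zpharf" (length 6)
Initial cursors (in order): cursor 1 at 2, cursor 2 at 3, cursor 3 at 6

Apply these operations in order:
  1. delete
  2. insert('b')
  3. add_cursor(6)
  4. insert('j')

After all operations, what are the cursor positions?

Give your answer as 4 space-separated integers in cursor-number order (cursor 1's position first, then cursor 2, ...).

After op 1 (delete): buffer="zar" (len 3), cursors c1@1 c2@1 c3@3, authorship ...
After op 2 (insert('b')): buffer="zbbarb" (len 6), cursors c1@3 c2@3 c3@6, authorship .12..3
After op 3 (add_cursor(6)): buffer="zbbarb" (len 6), cursors c1@3 c2@3 c3@6 c4@6, authorship .12..3
After op 4 (insert('j')): buffer="zbbjjarbjj" (len 10), cursors c1@5 c2@5 c3@10 c4@10, authorship .1212..334

Answer: 5 5 10 10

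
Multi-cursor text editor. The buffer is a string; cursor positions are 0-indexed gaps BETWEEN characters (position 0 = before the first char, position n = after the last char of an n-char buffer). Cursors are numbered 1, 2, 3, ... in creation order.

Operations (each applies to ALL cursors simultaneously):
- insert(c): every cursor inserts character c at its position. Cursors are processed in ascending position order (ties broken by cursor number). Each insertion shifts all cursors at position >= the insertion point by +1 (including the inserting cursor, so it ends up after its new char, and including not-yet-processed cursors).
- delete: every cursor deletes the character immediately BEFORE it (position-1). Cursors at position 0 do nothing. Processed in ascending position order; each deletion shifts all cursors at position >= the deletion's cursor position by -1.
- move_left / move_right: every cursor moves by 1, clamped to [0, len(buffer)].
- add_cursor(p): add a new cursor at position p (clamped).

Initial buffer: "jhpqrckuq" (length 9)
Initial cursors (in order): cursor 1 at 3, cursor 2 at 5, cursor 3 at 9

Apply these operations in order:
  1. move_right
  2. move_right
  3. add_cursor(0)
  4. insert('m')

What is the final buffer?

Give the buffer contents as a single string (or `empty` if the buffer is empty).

After op 1 (move_right): buffer="jhpqrckuq" (len 9), cursors c1@4 c2@6 c3@9, authorship .........
After op 2 (move_right): buffer="jhpqrckuq" (len 9), cursors c1@5 c2@7 c3@9, authorship .........
After op 3 (add_cursor(0)): buffer="jhpqrckuq" (len 9), cursors c4@0 c1@5 c2@7 c3@9, authorship .........
After op 4 (insert('m')): buffer="mjhpqrmckmuqm" (len 13), cursors c4@1 c1@7 c2@10 c3@13, authorship 4.....1..2..3

Answer: mjhpqrmckmuqm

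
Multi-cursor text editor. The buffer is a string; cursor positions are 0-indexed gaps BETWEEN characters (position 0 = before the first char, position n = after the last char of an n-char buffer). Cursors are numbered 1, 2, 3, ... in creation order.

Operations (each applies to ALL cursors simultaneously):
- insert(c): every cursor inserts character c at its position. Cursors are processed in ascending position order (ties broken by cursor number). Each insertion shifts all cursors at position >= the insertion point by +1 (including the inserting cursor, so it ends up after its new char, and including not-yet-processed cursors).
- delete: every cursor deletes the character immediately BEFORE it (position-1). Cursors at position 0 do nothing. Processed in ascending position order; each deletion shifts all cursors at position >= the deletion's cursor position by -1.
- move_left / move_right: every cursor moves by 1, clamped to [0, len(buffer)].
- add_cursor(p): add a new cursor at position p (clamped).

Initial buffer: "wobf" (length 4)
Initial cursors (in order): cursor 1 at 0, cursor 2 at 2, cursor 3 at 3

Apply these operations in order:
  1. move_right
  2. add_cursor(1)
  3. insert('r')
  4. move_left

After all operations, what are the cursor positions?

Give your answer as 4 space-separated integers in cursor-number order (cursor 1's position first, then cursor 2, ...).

After op 1 (move_right): buffer="wobf" (len 4), cursors c1@1 c2@3 c3@4, authorship ....
After op 2 (add_cursor(1)): buffer="wobf" (len 4), cursors c1@1 c4@1 c2@3 c3@4, authorship ....
After op 3 (insert('r')): buffer="wrrobrfr" (len 8), cursors c1@3 c4@3 c2@6 c3@8, authorship .14..2.3
After op 4 (move_left): buffer="wrrobrfr" (len 8), cursors c1@2 c4@2 c2@5 c3@7, authorship .14..2.3

Answer: 2 5 7 2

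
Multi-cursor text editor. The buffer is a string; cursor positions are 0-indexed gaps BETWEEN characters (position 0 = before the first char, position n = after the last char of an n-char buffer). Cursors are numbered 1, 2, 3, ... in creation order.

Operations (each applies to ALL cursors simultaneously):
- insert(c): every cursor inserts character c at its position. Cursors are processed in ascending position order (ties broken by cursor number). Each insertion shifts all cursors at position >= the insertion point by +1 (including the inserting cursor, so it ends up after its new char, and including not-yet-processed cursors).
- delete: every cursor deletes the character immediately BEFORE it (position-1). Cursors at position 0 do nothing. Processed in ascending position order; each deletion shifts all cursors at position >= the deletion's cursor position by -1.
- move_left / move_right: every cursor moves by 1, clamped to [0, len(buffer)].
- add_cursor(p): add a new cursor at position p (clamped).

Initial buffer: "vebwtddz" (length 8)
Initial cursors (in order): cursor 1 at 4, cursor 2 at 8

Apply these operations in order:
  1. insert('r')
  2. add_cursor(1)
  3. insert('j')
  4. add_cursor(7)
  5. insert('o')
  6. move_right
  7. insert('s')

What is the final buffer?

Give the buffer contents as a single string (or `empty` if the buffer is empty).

After op 1 (insert('r')): buffer="vebwrtddzr" (len 10), cursors c1@5 c2@10, authorship ....1....2
After op 2 (add_cursor(1)): buffer="vebwrtddzr" (len 10), cursors c3@1 c1@5 c2@10, authorship ....1....2
After op 3 (insert('j')): buffer="vjebwrjtddzrj" (len 13), cursors c3@2 c1@7 c2@13, authorship .3...11....22
After op 4 (add_cursor(7)): buffer="vjebwrjtddzrj" (len 13), cursors c3@2 c1@7 c4@7 c2@13, authorship .3...11....22
After op 5 (insert('o')): buffer="vjoebwrjootddzrjo" (len 17), cursors c3@3 c1@10 c4@10 c2@17, authorship .33...1114....222
After op 6 (move_right): buffer="vjoebwrjootddzrjo" (len 17), cursors c3@4 c1@11 c4@11 c2@17, authorship .33...1114....222
After op 7 (insert('s')): buffer="vjoesbwrjootssddzrjos" (len 21), cursors c3@5 c1@14 c4@14 c2@21, authorship .33.3..1114.14...2222

Answer: vjoesbwrjootssddzrjos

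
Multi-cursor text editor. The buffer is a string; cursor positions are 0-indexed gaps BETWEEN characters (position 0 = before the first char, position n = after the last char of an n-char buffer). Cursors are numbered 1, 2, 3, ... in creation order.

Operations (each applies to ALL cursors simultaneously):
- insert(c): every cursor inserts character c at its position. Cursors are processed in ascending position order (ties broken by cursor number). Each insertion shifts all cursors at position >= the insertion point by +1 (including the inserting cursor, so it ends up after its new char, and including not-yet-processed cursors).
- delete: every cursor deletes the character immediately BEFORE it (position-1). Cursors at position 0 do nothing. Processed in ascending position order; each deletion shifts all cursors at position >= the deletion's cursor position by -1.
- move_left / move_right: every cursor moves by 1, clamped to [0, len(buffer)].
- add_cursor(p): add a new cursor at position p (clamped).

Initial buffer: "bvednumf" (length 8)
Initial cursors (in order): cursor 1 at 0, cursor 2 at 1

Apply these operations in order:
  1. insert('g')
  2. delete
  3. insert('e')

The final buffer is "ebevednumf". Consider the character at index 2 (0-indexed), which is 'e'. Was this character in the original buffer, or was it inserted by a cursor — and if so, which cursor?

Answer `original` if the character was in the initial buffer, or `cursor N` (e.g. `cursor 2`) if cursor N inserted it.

After op 1 (insert('g')): buffer="gbgvednumf" (len 10), cursors c1@1 c2@3, authorship 1.2.......
After op 2 (delete): buffer="bvednumf" (len 8), cursors c1@0 c2@1, authorship ........
After op 3 (insert('e')): buffer="ebevednumf" (len 10), cursors c1@1 c2@3, authorship 1.2.......
Authorship (.=original, N=cursor N): 1 . 2 . . . . . . .
Index 2: author = 2

Answer: cursor 2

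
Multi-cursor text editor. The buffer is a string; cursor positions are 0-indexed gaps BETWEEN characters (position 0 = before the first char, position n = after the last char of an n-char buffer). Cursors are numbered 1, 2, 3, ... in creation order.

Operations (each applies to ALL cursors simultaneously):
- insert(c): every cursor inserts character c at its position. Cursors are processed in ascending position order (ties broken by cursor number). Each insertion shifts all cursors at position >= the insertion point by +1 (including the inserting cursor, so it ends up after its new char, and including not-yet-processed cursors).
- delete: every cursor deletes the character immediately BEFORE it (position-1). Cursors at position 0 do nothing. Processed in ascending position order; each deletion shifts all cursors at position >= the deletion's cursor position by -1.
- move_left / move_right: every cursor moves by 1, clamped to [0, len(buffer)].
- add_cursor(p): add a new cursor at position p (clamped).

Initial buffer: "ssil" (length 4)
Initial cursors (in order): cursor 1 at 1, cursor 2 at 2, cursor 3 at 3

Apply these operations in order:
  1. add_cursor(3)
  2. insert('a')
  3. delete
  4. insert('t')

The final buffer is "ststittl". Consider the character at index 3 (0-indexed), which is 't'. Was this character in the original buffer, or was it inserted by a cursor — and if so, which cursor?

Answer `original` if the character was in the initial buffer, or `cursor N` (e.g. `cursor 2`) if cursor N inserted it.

After op 1 (add_cursor(3)): buffer="ssil" (len 4), cursors c1@1 c2@2 c3@3 c4@3, authorship ....
After op 2 (insert('a')): buffer="sasaiaal" (len 8), cursors c1@2 c2@4 c3@7 c4@7, authorship .1.2.34.
After op 3 (delete): buffer="ssil" (len 4), cursors c1@1 c2@2 c3@3 c4@3, authorship ....
After op 4 (insert('t')): buffer="ststittl" (len 8), cursors c1@2 c2@4 c3@7 c4@7, authorship .1.2.34.
Authorship (.=original, N=cursor N): . 1 . 2 . 3 4 .
Index 3: author = 2

Answer: cursor 2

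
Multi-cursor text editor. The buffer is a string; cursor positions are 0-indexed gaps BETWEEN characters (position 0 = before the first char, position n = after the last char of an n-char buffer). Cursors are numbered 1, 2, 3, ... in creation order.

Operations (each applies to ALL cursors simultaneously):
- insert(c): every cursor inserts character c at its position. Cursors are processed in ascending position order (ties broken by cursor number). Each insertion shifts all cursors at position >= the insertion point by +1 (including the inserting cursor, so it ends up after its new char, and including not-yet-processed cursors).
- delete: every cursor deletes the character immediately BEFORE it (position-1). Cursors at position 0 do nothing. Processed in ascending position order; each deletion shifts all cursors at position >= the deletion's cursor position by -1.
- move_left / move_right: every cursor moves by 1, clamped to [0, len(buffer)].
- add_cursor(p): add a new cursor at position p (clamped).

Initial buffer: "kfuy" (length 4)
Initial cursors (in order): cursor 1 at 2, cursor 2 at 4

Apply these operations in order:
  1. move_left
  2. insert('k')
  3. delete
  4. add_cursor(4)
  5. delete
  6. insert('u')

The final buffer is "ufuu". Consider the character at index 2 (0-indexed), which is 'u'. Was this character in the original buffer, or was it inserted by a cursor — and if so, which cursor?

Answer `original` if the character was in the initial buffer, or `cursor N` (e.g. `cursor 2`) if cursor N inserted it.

Answer: cursor 2

Derivation:
After op 1 (move_left): buffer="kfuy" (len 4), cursors c1@1 c2@3, authorship ....
After op 2 (insert('k')): buffer="kkfuky" (len 6), cursors c1@2 c2@5, authorship .1..2.
After op 3 (delete): buffer="kfuy" (len 4), cursors c1@1 c2@3, authorship ....
After op 4 (add_cursor(4)): buffer="kfuy" (len 4), cursors c1@1 c2@3 c3@4, authorship ....
After op 5 (delete): buffer="f" (len 1), cursors c1@0 c2@1 c3@1, authorship .
After op 6 (insert('u')): buffer="ufuu" (len 4), cursors c1@1 c2@4 c3@4, authorship 1.23
Authorship (.=original, N=cursor N): 1 . 2 3
Index 2: author = 2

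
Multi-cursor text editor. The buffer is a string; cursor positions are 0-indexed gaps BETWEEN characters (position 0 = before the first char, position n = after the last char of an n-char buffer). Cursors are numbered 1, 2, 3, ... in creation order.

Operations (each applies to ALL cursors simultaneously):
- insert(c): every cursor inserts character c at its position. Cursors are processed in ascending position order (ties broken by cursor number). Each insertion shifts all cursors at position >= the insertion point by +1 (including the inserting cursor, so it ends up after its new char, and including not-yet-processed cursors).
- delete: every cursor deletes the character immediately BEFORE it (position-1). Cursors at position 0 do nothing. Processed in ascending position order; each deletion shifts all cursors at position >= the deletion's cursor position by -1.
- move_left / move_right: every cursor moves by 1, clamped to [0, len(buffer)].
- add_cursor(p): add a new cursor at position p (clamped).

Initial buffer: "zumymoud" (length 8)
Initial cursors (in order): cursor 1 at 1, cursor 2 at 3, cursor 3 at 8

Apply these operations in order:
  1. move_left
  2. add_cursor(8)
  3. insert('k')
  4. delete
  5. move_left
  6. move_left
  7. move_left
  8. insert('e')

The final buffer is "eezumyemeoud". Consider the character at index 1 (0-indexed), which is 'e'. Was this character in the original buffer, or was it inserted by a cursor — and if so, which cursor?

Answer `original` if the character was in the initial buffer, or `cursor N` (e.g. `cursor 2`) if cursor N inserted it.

After op 1 (move_left): buffer="zumymoud" (len 8), cursors c1@0 c2@2 c3@7, authorship ........
After op 2 (add_cursor(8)): buffer="zumymoud" (len 8), cursors c1@0 c2@2 c3@7 c4@8, authorship ........
After op 3 (insert('k')): buffer="kzukmymoukdk" (len 12), cursors c1@1 c2@4 c3@10 c4@12, authorship 1..2.....3.4
After op 4 (delete): buffer="zumymoud" (len 8), cursors c1@0 c2@2 c3@7 c4@8, authorship ........
After op 5 (move_left): buffer="zumymoud" (len 8), cursors c1@0 c2@1 c3@6 c4@7, authorship ........
After op 6 (move_left): buffer="zumymoud" (len 8), cursors c1@0 c2@0 c3@5 c4@6, authorship ........
After op 7 (move_left): buffer="zumymoud" (len 8), cursors c1@0 c2@0 c3@4 c4@5, authorship ........
After op 8 (insert('e')): buffer="eezumyemeoud" (len 12), cursors c1@2 c2@2 c3@7 c4@9, authorship 12....3.4...
Authorship (.=original, N=cursor N): 1 2 . . . . 3 . 4 . . .
Index 1: author = 2

Answer: cursor 2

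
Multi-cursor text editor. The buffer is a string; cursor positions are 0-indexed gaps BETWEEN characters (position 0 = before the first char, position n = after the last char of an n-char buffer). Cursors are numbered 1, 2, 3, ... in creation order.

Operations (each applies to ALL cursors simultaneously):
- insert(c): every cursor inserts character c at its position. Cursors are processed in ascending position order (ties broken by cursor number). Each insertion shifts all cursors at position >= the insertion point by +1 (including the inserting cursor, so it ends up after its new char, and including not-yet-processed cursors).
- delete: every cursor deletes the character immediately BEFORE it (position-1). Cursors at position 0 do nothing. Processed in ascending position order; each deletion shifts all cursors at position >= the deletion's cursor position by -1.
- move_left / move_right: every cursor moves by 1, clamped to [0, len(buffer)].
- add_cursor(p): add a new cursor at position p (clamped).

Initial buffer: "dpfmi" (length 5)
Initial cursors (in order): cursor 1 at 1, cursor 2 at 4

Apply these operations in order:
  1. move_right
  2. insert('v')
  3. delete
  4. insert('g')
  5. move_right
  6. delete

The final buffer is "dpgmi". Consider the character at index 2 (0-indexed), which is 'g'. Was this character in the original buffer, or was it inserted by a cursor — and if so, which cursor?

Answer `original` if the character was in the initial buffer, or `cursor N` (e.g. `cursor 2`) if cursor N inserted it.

Answer: cursor 1

Derivation:
After op 1 (move_right): buffer="dpfmi" (len 5), cursors c1@2 c2@5, authorship .....
After op 2 (insert('v')): buffer="dpvfmiv" (len 7), cursors c1@3 c2@7, authorship ..1...2
After op 3 (delete): buffer="dpfmi" (len 5), cursors c1@2 c2@5, authorship .....
After op 4 (insert('g')): buffer="dpgfmig" (len 7), cursors c1@3 c2@7, authorship ..1...2
After op 5 (move_right): buffer="dpgfmig" (len 7), cursors c1@4 c2@7, authorship ..1...2
After op 6 (delete): buffer="dpgmi" (len 5), cursors c1@3 c2@5, authorship ..1..
Authorship (.=original, N=cursor N): . . 1 . .
Index 2: author = 1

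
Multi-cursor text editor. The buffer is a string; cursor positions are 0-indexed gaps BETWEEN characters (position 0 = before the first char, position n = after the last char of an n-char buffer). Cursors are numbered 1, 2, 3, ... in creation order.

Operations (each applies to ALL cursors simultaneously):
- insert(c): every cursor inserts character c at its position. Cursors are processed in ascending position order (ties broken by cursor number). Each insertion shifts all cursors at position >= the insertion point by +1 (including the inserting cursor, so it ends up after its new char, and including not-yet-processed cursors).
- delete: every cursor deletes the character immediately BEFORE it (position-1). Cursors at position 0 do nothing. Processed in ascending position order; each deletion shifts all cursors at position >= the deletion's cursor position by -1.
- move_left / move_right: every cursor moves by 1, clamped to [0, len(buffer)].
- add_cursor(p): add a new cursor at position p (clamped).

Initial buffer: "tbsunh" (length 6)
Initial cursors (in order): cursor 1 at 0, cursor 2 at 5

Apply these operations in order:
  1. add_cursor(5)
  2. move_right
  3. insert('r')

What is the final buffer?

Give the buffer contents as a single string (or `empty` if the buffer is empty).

Answer: trbsunhrr

Derivation:
After op 1 (add_cursor(5)): buffer="tbsunh" (len 6), cursors c1@0 c2@5 c3@5, authorship ......
After op 2 (move_right): buffer="tbsunh" (len 6), cursors c1@1 c2@6 c3@6, authorship ......
After op 3 (insert('r')): buffer="trbsunhrr" (len 9), cursors c1@2 c2@9 c3@9, authorship .1.....23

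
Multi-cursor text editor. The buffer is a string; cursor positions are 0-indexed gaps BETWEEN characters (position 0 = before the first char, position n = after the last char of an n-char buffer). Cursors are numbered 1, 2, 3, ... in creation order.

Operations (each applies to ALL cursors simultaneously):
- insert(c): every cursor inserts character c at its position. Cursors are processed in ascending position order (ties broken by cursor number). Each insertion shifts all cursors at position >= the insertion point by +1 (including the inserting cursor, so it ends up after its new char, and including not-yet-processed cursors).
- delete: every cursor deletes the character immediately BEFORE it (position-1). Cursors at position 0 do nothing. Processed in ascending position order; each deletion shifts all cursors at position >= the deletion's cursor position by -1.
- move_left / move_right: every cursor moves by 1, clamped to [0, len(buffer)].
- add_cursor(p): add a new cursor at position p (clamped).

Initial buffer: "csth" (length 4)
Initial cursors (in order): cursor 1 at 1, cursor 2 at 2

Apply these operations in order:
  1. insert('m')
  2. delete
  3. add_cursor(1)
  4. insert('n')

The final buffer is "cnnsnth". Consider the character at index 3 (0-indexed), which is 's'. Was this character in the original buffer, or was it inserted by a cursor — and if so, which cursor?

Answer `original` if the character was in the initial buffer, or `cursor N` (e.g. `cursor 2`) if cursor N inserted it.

Answer: original

Derivation:
After op 1 (insert('m')): buffer="cmsmth" (len 6), cursors c1@2 c2@4, authorship .1.2..
After op 2 (delete): buffer="csth" (len 4), cursors c1@1 c2@2, authorship ....
After op 3 (add_cursor(1)): buffer="csth" (len 4), cursors c1@1 c3@1 c2@2, authorship ....
After op 4 (insert('n')): buffer="cnnsnth" (len 7), cursors c1@3 c3@3 c2@5, authorship .13.2..
Authorship (.=original, N=cursor N): . 1 3 . 2 . .
Index 3: author = original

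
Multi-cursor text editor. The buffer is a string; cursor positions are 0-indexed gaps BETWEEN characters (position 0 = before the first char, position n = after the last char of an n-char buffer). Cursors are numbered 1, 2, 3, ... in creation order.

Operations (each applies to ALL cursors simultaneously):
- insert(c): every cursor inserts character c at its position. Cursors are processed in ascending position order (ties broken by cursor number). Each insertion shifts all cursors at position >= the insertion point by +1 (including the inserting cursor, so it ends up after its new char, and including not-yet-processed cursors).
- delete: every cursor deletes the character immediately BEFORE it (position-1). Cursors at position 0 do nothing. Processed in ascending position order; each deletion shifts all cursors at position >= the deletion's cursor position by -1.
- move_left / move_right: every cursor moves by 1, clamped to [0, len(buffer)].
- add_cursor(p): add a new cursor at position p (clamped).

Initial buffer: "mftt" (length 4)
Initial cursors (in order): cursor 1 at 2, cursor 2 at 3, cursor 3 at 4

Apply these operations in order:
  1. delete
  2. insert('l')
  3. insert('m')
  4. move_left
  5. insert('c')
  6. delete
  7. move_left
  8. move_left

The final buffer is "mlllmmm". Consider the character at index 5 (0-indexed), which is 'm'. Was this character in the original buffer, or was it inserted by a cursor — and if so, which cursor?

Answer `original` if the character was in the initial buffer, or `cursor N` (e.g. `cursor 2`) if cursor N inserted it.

After op 1 (delete): buffer="m" (len 1), cursors c1@1 c2@1 c3@1, authorship .
After op 2 (insert('l')): buffer="mlll" (len 4), cursors c1@4 c2@4 c3@4, authorship .123
After op 3 (insert('m')): buffer="mlllmmm" (len 7), cursors c1@7 c2@7 c3@7, authorship .123123
After op 4 (move_left): buffer="mlllmmm" (len 7), cursors c1@6 c2@6 c3@6, authorship .123123
After op 5 (insert('c')): buffer="mlllmmcccm" (len 10), cursors c1@9 c2@9 c3@9, authorship .123121233
After op 6 (delete): buffer="mlllmmm" (len 7), cursors c1@6 c2@6 c3@6, authorship .123123
After op 7 (move_left): buffer="mlllmmm" (len 7), cursors c1@5 c2@5 c3@5, authorship .123123
After op 8 (move_left): buffer="mlllmmm" (len 7), cursors c1@4 c2@4 c3@4, authorship .123123
Authorship (.=original, N=cursor N): . 1 2 3 1 2 3
Index 5: author = 2

Answer: cursor 2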